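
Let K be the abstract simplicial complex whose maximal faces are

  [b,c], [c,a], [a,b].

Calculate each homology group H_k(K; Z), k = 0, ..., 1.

H_0 ≅ Z,  H_1 ≅ Z.

K has 3 vertices, 3 edges.
rank ∂_0 = 0, rank ∂_1 = 2 ⇒ b_0 = 3 − 0 − 2 = 1; all invariant factors of ∂_1 are 1 so no torsion. So H_0 ≅ Z.
rank ∂_1 = 2, rank ∂_2 = 0 ⇒ b_1 = 3 − 2 − 0 = 1. So H_1 ≅ Z.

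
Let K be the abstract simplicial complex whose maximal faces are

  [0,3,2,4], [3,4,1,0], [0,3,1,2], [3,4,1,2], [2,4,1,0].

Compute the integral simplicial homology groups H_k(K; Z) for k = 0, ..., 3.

We work with the vertex ordering 0 < 1 < 2 < 3 < 4. The simplices of K, each written with vertices in increasing order, are:

  0-simplices (5): [0], [1], [2], [3], [4]
  1-simplices (10): [0,1], [0,2], [0,3], [0,4], [1,2], [1,3], [1,4], [2,3], [2,4], [3,4]
  2-simplices (10): [0,1,2], [0,1,3], [0,1,4], [0,2,3], [0,2,4], [0,3,4], [1,2,3], [1,2,4], [1,3,4], [2,3,4]
  3-simplices (5): [0,1,2,3], [0,1,2,4], [0,1,3,4], [0,2,3,4], [1,2,3,4]

so the chain groups are C_0 ≅ Z^5, C_1 ≅ Z^10, C_2 ≅ Z^10, C_3 ≅ Z^5.

Boundary ∂_1: C_1 → C_0 sends each edge [p,q] (with p < q) to q − p. For instance
  ∂[0,2] = [2] − [0].
The resulting 5×10 matrix has rank 4, and its Smith normal form has invariant factors (1,1,1,1).

The boundary map ∂_2: C_2 → C_1 acts by ∂[p,q,r] = [q,r] − [p,r] + [p,q]. For instance
  ∂[0,1,2] = [1,2] − [0,2] + [0,1],
  ∂[0,2,3] = [2,3] − [0,3] + [0,2].
The resulting 10×10 matrix has rank 6, and its Smith normal form has invariant factors (1,1,1,1,1,1).

The boundary map ∂_3: C_3 → C_2 sends each 3-simplex σ to the alternating sum Σ_i (−1)^i (σ with its i-th vertex removed). For instance
  ∂[0,2,3,4] = [2,3,4] − [0,3,4] + [0,2,4] − [0,2,3],
  ∂[0,1,3,4] = [1,3,4] − [0,3,4] + [0,1,4] − [0,1,3].
As a 10×5 matrix over Z this has rank 4, with invariant factors (1,1,1,1).

Computing H_k = (kernel of ∂_k) / (image of ∂_{k+1}):

  H_0: rank C_0 − rank ∂_1 = 5 − 4 = 1, and the invariant factors of ∂_1 are all 1, so H_0 ≅ Z.
  H_1: rank ker ∂_1 − rank ∂_2 = (10 − 4) − 6 = 0, and the invariant factors of ∂_2 are all 1, so H_1 ≅ 0.
  H_2: rank ker ∂_2 − rank ∂_3 = (10 − 6) − 4 = 0, and the invariant factors of ∂_3 are all 1, so H_2 ≅ 0.
  H_3: rank ker ∂_3 − rank ∂_4 = (5 − 4) − 0 = 1, and there is no ∂_4, so H_3 ≅ Z.

H_0 ≅ Z,  H_1 = 0,  H_2 = 0,  H_3 ≅ Z.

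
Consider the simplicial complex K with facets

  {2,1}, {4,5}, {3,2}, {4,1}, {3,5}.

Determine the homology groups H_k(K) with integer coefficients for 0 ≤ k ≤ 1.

H_0 = Z,  H_1 = Z.

K has 5 vertices, 5 edges.
rank ∂_0 = 0, rank ∂_1 = 4 ⇒ b_0 = 5 − 0 − 4 = 1; all invariant factors of ∂_1 are 1 so no torsion. So H_0 = Z.
rank ∂_1 = 4, rank ∂_2 = 0 ⇒ b_1 = 5 − 4 − 0 = 1. So H_1 = Z.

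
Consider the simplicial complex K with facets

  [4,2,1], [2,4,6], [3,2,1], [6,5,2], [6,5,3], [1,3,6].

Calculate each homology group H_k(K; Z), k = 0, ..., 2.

Take the total order 1 < 2 < 3 < 4 < 5 < 6 on the vertex set. Then K (dimension 2) consists of the simplices:

  0-simplices (6): [1], [2], [3], [4], [5], [6]
  1-simplices (12): [1,2], [1,3], [1,4], [1,6], [2,3], [2,4], [2,5], [2,6], [3,5], [3,6], [4,6], [5,6]
  2-simplices (6): [1,2,3], [1,2,4], [1,3,6], [2,4,6], [2,5,6], [3,5,6]

so the chain groups are C_0 ≅ Z^6, C_1 ≅ Z^12, C_2 ≅ Z^6.

Boundary ∂_1: C_1 → C_0 maps an edge to its endpoints' difference, ∂[p,q] = q − p.
The 6×12 boundary matrix has rank 5 and Smith normal form diag(1,1,1,1,1).

The boundary map ∂_2: C_2 → C_1 acts by ∂[p,q,r] = [q,r] − [p,r] + [p,q]. For instance
  ∂[2,4,6] = [4,6] − [2,6] + [2,4],
  ∂[1,3,6] = [3,6] − [1,6] + [1,3].
As a 12×6 matrix over Z this has rank 6, with invariant factors (1,1,1,1,1,1).

Now H_k = ker ∂_k / im ∂_{k+1}, so:

  H_0: rank C_0 − rank ∂_1 = 6 − 5 = 1, and the invariant factors of ∂_1 are all 1, so H_0 = Z.
  H_1: rank ker ∂_1 − rank ∂_2 = (12 − 5) − 6 = 1, and the invariant factors of ∂_2 are all 1, so H_1 = Z.
  H_2: rank ker ∂_2 − rank ∂_3 = (6 − 6) − 0 = 0, and there is no ∂_3, so H_2 = 0.

H_0 ≅ Z,  H_1 ≅ Z,  H_2 = 0.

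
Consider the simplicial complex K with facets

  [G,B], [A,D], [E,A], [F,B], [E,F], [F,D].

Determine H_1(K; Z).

H_1 = Z.

Fix the vertex order A < B < D < E < F < G and write every simplex with vertices in increasing order. Then dim K = 1 and the simplices of K are:

  0-simplices (6): A, B, D, E, F, G
  1-simplices (6): AD, AE, BF, BG, DF, EF

giving chain groups C_0 ≅ Z^6, C_1 ≅ Z^6.

The boundary map ∂_1: C_1 → C_0 sends each edge [p,q] (with p < q) to q − p. For instance
  ∂BF = F − B.
As a 6×6 matrix over Z this has rank 5, with invariant factors (1,1,1,1,1).

Computing H_k = (kernel of ∂_k) / (image of ∂_{k+1}):

  H_1: rank ker ∂_1 − rank ∂_2 = (6 − 5) − 0 = 1, and there is no ∂_2, so H_1 ≅ Z.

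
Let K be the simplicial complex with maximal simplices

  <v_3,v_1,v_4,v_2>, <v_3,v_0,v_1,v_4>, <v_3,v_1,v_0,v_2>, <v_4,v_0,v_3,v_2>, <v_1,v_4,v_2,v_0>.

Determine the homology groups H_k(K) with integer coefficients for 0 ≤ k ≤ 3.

H_0 = Z,  H_1 = 0,  H_2 = 0,  H_3 = Z.

K has 5 vertices, 10 edges, 10 triangles, 5 3-simplices.
rank ∂_0 = 0, rank ∂_1 = 4 ⇒ b_0 = 5 − 0 − 4 = 1; all invariant factors of ∂_1 are 1 so no torsion. So H_0 ≅ Z.
rank ∂_1 = 4, rank ∂_2 = 6 ⇒ b_1 = 10 − 4 − 6 = 0; all invariant factors of ∂_2 are 1 so no torsion. So H_1 ≅ 0.
rank ∂_2 = 6, rank ∂_3 = 4 ⇒ b_2 = 10 − 6 − 4 = 0; all invariant factors of ∂_3 are 1 so no torsion. So H_2 ≅ 0.
rank ∂_3 = 4, rank ∂_4 = 0 ⇒ b_3 = 5 − 4 − 0 = 1. So H_3 ≅ Z.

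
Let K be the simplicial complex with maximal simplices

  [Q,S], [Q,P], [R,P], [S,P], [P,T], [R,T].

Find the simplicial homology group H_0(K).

H_0 ≅ Z.

We work with the vertex ordering P < Q < R < S < T. The simplices of K, each written with vertices in increasing order, are:

  0-simplices (5): P, Q, R, S, T
  1-simplices (6): PQ, PR, PS, PT, QS, RT

so the chain groups are C_0 ≅ Z^5, C_1 ≅ Z^6.

Boundary ∂_1: C_1 → C_0 sends each edge [p,q] (with p < q) to q − p.
This gives a 5×6 integer matrix of rank 4; reducing to Smith normal form yields diagonal entries (1,1,1,1).

Reading off H_k = ker ∂_k / im ∂_{k+1}:

  H_0: rank C_0 − rank ∂_1 = 5 − 4 = 1, and the invariant factors of ∂_1 are all 1, so H_0 ≅ Z.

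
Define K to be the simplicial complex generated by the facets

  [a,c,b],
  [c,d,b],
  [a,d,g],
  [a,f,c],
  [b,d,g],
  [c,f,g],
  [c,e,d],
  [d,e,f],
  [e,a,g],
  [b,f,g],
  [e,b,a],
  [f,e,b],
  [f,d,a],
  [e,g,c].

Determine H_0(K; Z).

Take the total order a < b < c < d < e < f < g on the vertex set. Then K (dimension 2) consists of the simplices:

  0-simplices (7): a, b, c, d, e, f, g
  1-simplices (21): ab, ac, ad, ae, af, ag, bc, bd, be, bf, bg, cd, ce, cf, cg, de, df, dg, ef, eg, fg
  2-simplices (14): abc, abe, acf, adf, adg, aeg, bcd, bdg, bef, bfg, cde, ceg, cfg, def

so the chain groups are C_0 ≅ Z^7, C_1 ≅ Z^21, C_2 ≅ Z^14.

Boundary ∂_1: C_1 → C_0 maps an edge to its endpoints' difference, ∂[p,q] = q − p. For instance
  ∂ce = e − c.
This gives a 7×21 integer matrix of rank 6; reducing to Smith normal form yields diagonal entries (1,1,1,1,1,1).

Boundary ∂_2: C_2 → C_1 maps a triangle to the signed sum of its edges. For instance
  ∂adf = df − af + ad,
  ∂bdg = dg − bg + bd.
The 21×14 boundary matrix has rank 13 and Smith normal form diag(1,1,1,1,1,1,1,1,1,1,1,1,1).

From H_k ≅ ker(∂_k) / im(∂_{k+1}) we obtain:

  H_0: rank C_0 − rank ∂_1 = 7 − 6 = 1, and the invariant factors of ∂_1 are all 1, so H_0 = Z.

H_0 = Z.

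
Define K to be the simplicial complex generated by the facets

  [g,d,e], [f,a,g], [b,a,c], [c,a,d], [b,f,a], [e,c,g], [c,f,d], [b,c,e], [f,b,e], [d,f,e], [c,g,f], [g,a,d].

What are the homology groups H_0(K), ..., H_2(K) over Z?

H_0 ≅ Z,  H_1 ≅ Z/2,  H_2 = 0.

Take the total order a < b < c < d < e < f < g on the vertex set. Then K (dimension 2) consists of the simplices:

  0-simplices (7): a, b, c, d, e, f, g
  1-simplices (18): ab, ac, ad, af, ag, bc, be, bf, cd, ce, cf, cg, de, df, dg, ef, eg, fg
  2-simplices (12): abc, abf, acd, adg, afg, bce, bef, cdf, ceg, cfg, def, deg

Hence C_0 ≅ Z^7, C_1 ≅ Z^18, C_2 ≅ Z^12.

∂_1: C_1 → C_0 maps an edge to its endpoints' difference, ∂[p,q] = q − p. For instance
  ∂fg = g − f.
As a 7×18 matrix over Z this has rank 6, with invariant factors (1,1,1,1,1,1).

Boundary ∂_2: C_2 → C_1 sends each 2-simplex [p,q,r] to [q,r] − [p,r] + [p,q]. For instance
  ∂def = ef − df + de,
  ∂acd = cd − ad + ac.
The resulting 18×12 matrix has rank 12, and its Smith normal form has invariant factors (1,1,1,1,1,1,1,1,1,1,1,2).

Reading off H_k = ker ∂_k / im ∂_{k+1}:

  H_0: rank C_0 − rank ∂_1 = 7 − 6 = 1, and the invariant factors of ∂_1 are all 1, so H_0 = Z.
  H_1: rank ker ∂_1 − rank ∂_2 = (18 − 6) − 12 = 0, and ∂_2 has invariant factor 2 > 1, so H_1 = Z/2.
  H_2: rank ker ∂_2 − rank ∂_3 = (12 − 12) − 0 = 0, and there is no ∂_3, so H_2 = 0.

As a check, the Euler characteristic is 7 − 18 + 12 = 1, which agrees with 1 − 0 + 0 = 1.
(K is a triangulation of the real projective plane RP^2.)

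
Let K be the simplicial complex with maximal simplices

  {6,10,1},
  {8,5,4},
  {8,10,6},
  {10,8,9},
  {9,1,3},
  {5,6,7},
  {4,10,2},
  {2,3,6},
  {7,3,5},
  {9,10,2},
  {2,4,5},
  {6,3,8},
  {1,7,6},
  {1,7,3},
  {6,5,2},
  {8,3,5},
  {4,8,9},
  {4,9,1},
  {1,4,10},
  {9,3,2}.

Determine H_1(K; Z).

H_1 ≅ Z ⊕ Z/2.

Take the total order 1 < 2 < 3 < 4 < 5 < 6 < 7 < 8 < 9 < 10 on the vertex set. Then K (dimension 2) consists of the simplices:

  0-simplices (10): [1], [2], [3], [4], [5], [6], [7], [8], [9], [10]
  1-simplices (30): (30 of them)
  2-simplices (20): (20 of them)

giving chain groups C_0 ≅ Z^10, C_1 ≅ Z^30, C_2 ≅ Z^20.

Boundary ∂_1: C_1 → C_0 sends each edge [p,q] (with p < q) to q − p. For instance
  ∂[8,9] = [9] − [8].
As a 10×30 matrix over Z this has rank 9, with invariant factors (1,1,1,1,1,1,1,1,1).

Boundary ∂_2: C_2 → C_1 maps a triangle to the signed sum of its edges. For instance
  ∂[1,3,7] = [3,7] − [1,7] + [1,3],
  ∂[8,9,10] = [9,10] − [8,10] + [8,9].
This gives a 30×20 integer matrix of rank 20; reducing to Smith normal form yields diagonal entries (1,1,1,1,1,1,1,1,1,1,1,1,1,1,1,1,1,1,1,2).

From H_k ≅ ker(∂_k) / im(∂_{k+1}) we obtain:

  H_1: rank ker ∂_1 − rank ∂_2 = (30 − 9) − 20 = 1, and ∂_2 has invariant factor 2 > 1, so H_1 ≅ Z ⊕ Z/2.

(K is a triangulation of the Klein bottle.)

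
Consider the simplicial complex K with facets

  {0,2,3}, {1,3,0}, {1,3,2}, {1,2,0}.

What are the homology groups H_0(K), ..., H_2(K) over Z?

H_0 = Z,  H_1 = 0,  H_2 = Z.

We work with the vertex ordering 0 < 1 < 2 < 3. The simplices of K, each written with vertices in increasing order, are:

  0-simplices (4): [0], [1], [2], [3]
  1-simplices (6): [0,1], [0,2], [0,3], [1,2], [1,3], [2,3]
  2-simplices (4): [0,1,2], [0,1,3], [0,2,3], [1,2,3]

Hence C_0 ≅ Z^4, C_1 ≅ Z^6, C_2 ≅ Z^4.

The boundary map ∂_1: C_1 → C_0 is given by ∂[p,q] = [q] − [p].
As a 4×6 matrix over Z this has rank 3, with invariant factors (1,1,1).

The boundary map ∂_2: C_2 → C_1 acts by ∂[p,q,r] = [q,r] − [p,r] + [p,q]. For instance
  ∂[1,2,3] = [2,3] − [1,3] + [1,2],
  ∂[0,1,3] = [1,3] − [0,3] + [0,1].
The resulting 6×4 matrix has rank 3, and its Smith normal form has invariant factors (1,1,1).

From H_k ≅ ker(∂_k) / im(∂_{k+1}) we obtain:

  H_0: rank C_0 − rank ∂_1 = 4 − 3 = 1, and the invariant factors of ∂_1 are all 1, so H_0 ≅ Z.
  H_1: rank ker ∂_1 − rank ∂_2 = (6 − 3) − 3 = 0, and the invariant factors of ∂_2 are all 1, so H_1 ≅ 0.
  H_2: rank ker ∂_2 − rank ∂_3 = (4 − 3) − 0 = 1, and there is no ∂_3, so H_2 ≅ Z.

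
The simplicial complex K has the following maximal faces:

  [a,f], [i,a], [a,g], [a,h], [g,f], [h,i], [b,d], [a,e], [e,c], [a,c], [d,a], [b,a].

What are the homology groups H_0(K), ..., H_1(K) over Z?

H_0 ≅ Z,  H_1 ≅ Z^4.

Take the total order a < b < c < d < e < f < g < h < i on the vertex set. Then K (dimension 1) consists of the simplices:

  0-simplices (9): a, b, c, d, e, f, g, h, i
  1-simplices (12): ab, ac, ad, ae, af, ag, ah, ai, bd, ce, fg, hi

so the chain groups are C_0 ≅ Z^9, C_1 ≅ Z^12.

The boundary map ∂_1: C_1 → C_0 sends each edge [p,q] (with p < q) to q − p.
This gives a 9×12 integer matrix of rank 8; reducing to Smith normal form yields diagonal entries (1,1,1,1,1,1,1,1).

Computing H_k = (kernel of ∂_k) / (image of ∂_{k+1}):

  H_0: rank C_0 − rank ∂_1 = 9 − 8 = 1, and the invariant factors of ∂_1 are all 1, so H_0 ≅ Z.
  H_1: rank ker ∂_1 − rank ∂_2 = (12 − 8) − 0 = 4, and there is no ∂_2, so H_1 ≅ Z^4.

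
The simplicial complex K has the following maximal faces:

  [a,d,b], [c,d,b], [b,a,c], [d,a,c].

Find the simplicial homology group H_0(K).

Take the total order a < b < c < d on the vertex set. Then K (dimension 2) consists of the simplices:

  0-simplices (4): a, b, c, d
  1-simplices (6): ab, ac, ad, bc, bd, cd
  2-simplices (4): abc, abd, acd, bcd

giving chain groups C_0 ≅ Z^4, C_1 ≅ Z^6, C_2 ≅ Z^4.

Boundary ∂_1: C_1 → C_0 is given by ∂[p,q] = [q] − [p].
The resulting 4×6 matrix has rank 3, and its Smith normal form has invariant factors (1,1,1).

The boundary map ∂_2: C_2 → C_1 maps a triangle to the signed sum of its edges. For instance
  ∂acd = cd − ad + ac,
  ∂bcd = cd − bd + bc.
As a 6×4 matrix over Z this has rank 3, with invariant factors (1,1,1).

Computing H_k = (kernel of ∂_k) / (image of ∂_{k+1}):

  H_0: rank C_0 − rank ∂_1 = 4 − 3 = 1, and the invariant factors of ∂_1 are all 1, so H_0 ≅ Z.

(K is a triangulation of the 2-sphere S^2.)

H_0 = Z.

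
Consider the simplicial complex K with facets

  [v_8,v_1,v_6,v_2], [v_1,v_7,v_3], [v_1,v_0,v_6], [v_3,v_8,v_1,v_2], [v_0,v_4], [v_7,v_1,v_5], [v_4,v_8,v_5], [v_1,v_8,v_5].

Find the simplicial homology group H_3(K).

H_3 ≅ 0.

We work with the vertex ordering v_0 < v_1 < v_2 < v_3 < v_4 < v_5 < v_6 < v_7 < v_8. The simplices of K, each written with vertices in increasing order, are:

  0-simplices (9): [v_0], [v_1], [v_2], [v_3], [v_4], [v_5], [v_6], [v_7], [v_8]
  1-simplices (19): (19 of them)
  2-simplices (12): (12 of them)
  3-simplices (2): [v_1,v_2,v_3,v_8], [v_1,v_2,v_6,v_8]

Hence C_0 ≅ Z^9, C_1 ≅ Z^19, C_2 ≅ Z^12, C_3 ≅ Z^2.

∂_1: C_1 → C_0 maps an edge to its endpoints' difference, ∂[p,q] = q − p. For instance
  ∂[v_0,v_1] = [v_1] − [v_0].
The resulting 9×19 matrix has rank 8, and its Smith normal form has invariant factors (1,1,1,1,1,1,1,1).

Boundary ∂_2: C_2 → C_1 acts by ∂[p,q,r] = [q,r] − [p,r] + [p,q]. For instance
  ∂[v_1,v_3,v_7] = [v_3,v_7] − [v_1,v_7] + [v_1,v_3],
  ∂[v_1,v_6,v_8] = [v_6,v_8] − [v_1,v_8] + [v_1,v_6].
The resulting 19×12 matrix has rank 10, and its Smith normal form has invariant factors (1,1,1,1,1,1,1,1,1,1).

Boundary ∂_3: C_3 → C_2 sends each 3-simplex σ to the alternating sum Σ_i (−1)^i (σ with its i-th vertex removed). For instance
  ∂[v_1,v_2,v_3,v_8] = [v_2,v_3,v_8] − [v_1,v_3,v_8] + [v_1,v_2,v_8] − [v_1,v_2,v_3],
  ∂[v_1,v_2,v_6,v_8] = [v_2,v_6,v_8] − [v_1,v_6,v_8] + [v_1,v_2,v_8] − [v_1,v_2,v_6].
The 12×2 boundary matrix has rank 2 and Smith normal form diag(1,1).

Reading off H_k = ker ∂_k / im ∂_{k+1}:

  H_3: rank ker ∂_3 − rank ∂_4 = (2 − 2) − 0 = 0, and there is no ∂_4, so H_3 ≅ 0.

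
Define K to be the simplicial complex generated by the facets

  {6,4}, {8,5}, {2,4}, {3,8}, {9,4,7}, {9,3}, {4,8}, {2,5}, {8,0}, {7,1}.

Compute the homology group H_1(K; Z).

H_1 = Z^2.

Take the total order 0 < 1 < 2 < 3 < 4 < 5 < 6 < 7 < 8 < 9 on the vertex set. Then K (dimension 2) consists of the simplices:

  0-simplices (10): [0], [1], [2], [3], [4], [5], [6], [7], [8], [9]
  1-simplices (12): [0,8], [1,7], [2,4], [2,5], [3,8], [3,9], [4,6], [4,7], [4,8], [4,9], [5,8], [7,9]
  2-simplices (1): [4,7,9]

Hence C_0 ≅ Z^10, C_1 ≅ Z^12, C_2 ≅ Z^1.

Boundary ∂_1: C_1 → C_0 maps an edge to its endpoints' difference, ∂[p,q] = q − p. For instance
  ∂[2,5] = [5] − [2].
The resulting 10×12 matrix has rank 9, and its Smith normal form has invariant factors (1,1,1,1,1,1,1,1,1).

Boundary ∂_2: C_2 → C_1 maps a triangle to the signed sum of its edges. For instance
  ∂[4,7,9] = [7,9] − [4,9] + [4,7].
This gives a 12×1 integer matrix of rank 1; reducing to Smith normal form yields diagonal entries (1).

Reading off H_k = ker ∂_k / im ∂_{k+1}:

  H_1: rank ker ∂_1 − rank ∂_2 = (12 − 9) − 1 = 2, and the invariant factors of ∂_2 are all 1, so H_1 = Z^2.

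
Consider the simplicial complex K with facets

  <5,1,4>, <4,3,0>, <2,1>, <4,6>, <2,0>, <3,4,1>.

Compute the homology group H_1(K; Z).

H_1 = Z.

Fix the vertex order 0 < 1 < 2 < 3 < 4 < 5 < 6 and write every simplex with vertices in increasing order. Then dim K = 2 and the simplices of K are:

  0-simplices (7): [0], [1], [2], [3], [4], [5], [6]
  1-simplices (10): [0,2], [0,3], [0,4], [1,2], [1,3], [1,4], [1,5], [3,4], [4,5], [4,6]
  2-simplices (3): [0,3,4], [1,3,4], [1,4,5]

Hence C_0 ≅ Z^7, C_1 ≅ Z^10, C_2 ≅ Z^3.

∂_1: C_1 → C_0 is given by ∂[p,q] = [q] − [p]. For instance
  ∂[1,5] = [5] − [1].
As a 7×10 matrix over Z this has rank 6, with invariant factors (1,1,1,1,1,1).

The boundary map ∂_2: C_2 → C_1 acts by ∂[p,q,r] = [q,r] − [p,r] + [p,q]. For instance
  ∂[0,3,4] = [3,4] − [0,4] + [0,3],
  ∂[1,4,5] = [4,5] − [1,5] + [1,4].
The 10×3 boundary matrix has rank 3 and Smith normal form diag(1,1,1).

Computing H_k = (kernel of ∂_k) / (image of ∂_{k+1}):

  H_1: rank ker ∂_1 − rank ∂_2 = (10 − 6) − 3 = 1, and the invariant factors of ∂_2 are all 1, so H_1 ≅ Z.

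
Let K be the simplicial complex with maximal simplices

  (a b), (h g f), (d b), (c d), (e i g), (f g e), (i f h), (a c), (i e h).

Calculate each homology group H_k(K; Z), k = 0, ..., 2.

H_0 ≅ Z^2,  H_1 ≅ Z^2,  H_2 = 0.

Take the total order a < b < c < d < e < f < g < h < i on the vertex set. Then K (dimension 2) consists of the simplices:

  0-simplices (9): a, b, c, d, e, f, g, h, i
  1-simplices (14): ab, ac, bd, cd, ef, eg, eh, ei, fg, fh, fi, gh, gi, hi
  2-simplices (5): efg, egi, ehi, fgh, fhi

giving chain groups C_0 ≅ Z^9, C_1 ≅ Z^14, C_2 ≅ Z^5.

∂_1: C_1 → C_0 is given by ∂[p,q] = [q] − [p].
The 9×14 boundary matrix has rank 7 and Smith normal form diag(1,1,1,1,1,1,1).

∂_2: C_2 → C_1 sends each 2-simplex [p,q,r] to [q,r] − [p,r] + [p,q]. For instance
  ∂egi = gi − ei + eg,
  ∂efg = fg − eg + ef.
This gives a 14×5 integer matrix of rank 5; reducing to Smith normal form yields diagonal entries (1,1,1,1,1).

Computing H_k = (kernel of ∂_k) / (image of ∂_{k+1}):

  H_0: rank C_0 − rank ∂_1 = 9 − 7 = 2, and the invariant factors of ∂_1 are all 1, so H_0 = Z^2.
  H_1: rank ker ∂_1 − rank ∂_2 = (14 − 7) − 5 = 2, and the invariant factors of ∂_2 are all 1, so H_1 = Z^2.
  H_2: rank ker ∂_2 − rank ∂_3 = (5 − 5) − 0 = 0, and there is no ∂_3, so H_2 = 0.

(K is a triangulation of the disjoint union of the circle S^1 and the Möbius band.)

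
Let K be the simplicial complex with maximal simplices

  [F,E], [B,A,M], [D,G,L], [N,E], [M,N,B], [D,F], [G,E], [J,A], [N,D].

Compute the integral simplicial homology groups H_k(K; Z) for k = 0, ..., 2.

Take the total order A < B < D < E < F < G < J < L < M < N on the vertex set. Then K (dimension 2) consists of the simplices:

  0-simplices (10): A, B, D, E, F, G, J, L, M, N
  1-simplices (14): AB, AJ, AM, BM, BN, DF, DG, DL, DN, EF, EG, EN, GL, MN
  2-simplices (3): ABM, BMN, DGL

giving chain groups C_0 ≅ Z^10, C_1 ≅ Z^14, C_2 ≅ Z^3.

∂_1: C_1 → C_0 is given by ∂[p,q] = [q] − [p]. For instance
  ∂EF = F − E.
This gives a 10×14 integer matrix of rank 9; reducing to Smith normal form yields diagonal entries (1,1,1,1,1,1,1,1,1).

∂_2: C_2 → C_1 acts by ∂[p,q,r] = [q,r] − [p,r] + [p,q]. For instance
  ∂BMN = MN − BN + BM,
  ∂ABM = BM − AM + AB.
The resulting 14×3 matrix has rank 3, and its Smith normal form has invariant factors (1,1,1).

Reading off H_k = ker ∂_k / im ∂_{k+1}:

  H_0: rank C_0 − rank ∂_1 = 10 − 9 = 1, and the invariant factors of ∂_1 are all 1, so H_0 = Z.
  H_1: rank ker ∂_1 − rank ∂_2 = (14 − 9) − 3 = 2, and the invariant factors of ∂_2 are all 1, so H_1 = Z^2.
  H_2: rank ker ∂_2 − rank ∂_3 = (3 − 3) − 0 = 0, and there is no ∂_3, so H_2 = 0.

H_0 ≅ Z,  H_1 ≅ Z^2,  H_2 = 0.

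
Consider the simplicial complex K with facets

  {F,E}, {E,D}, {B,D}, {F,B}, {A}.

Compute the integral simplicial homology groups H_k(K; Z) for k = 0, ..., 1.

Fix the vertex order A < B < D < E < F and write every simplex with vertices in increasing order. Then dim K = 1 and the simplices of K are:

  0-simplices (5): A, B, D, E, F
  1-simplices (4): BD, BF, DE, EF

giving chain groups C_0 ≅ Z^5, C_1 ≅ Z^4.

Boundary ∂_1: C_1 → C_0 sends each edge [p,q] (with p < q) to q − p.
This gives a 5×4 integer matrix of rank 3; reducing to Smith normal form yields diagonal entries (1,1,1).

Now H_k = ker ∂_k / im ∂_{k+1}, so:

  H_0: rank C_0 − rank ∂_1 = 5 − 3 = 2, and the invariant factors of ∂_1 are all 1, so H_0 = Z^2.
  H_1: rank ker ∂_1 − rank ∂_2 = (4 − 3) − 0 = 1, and there is no ∂_2, so H_1 = Z.

H_0 ≅ Z^2,  H_1 ≅ Z.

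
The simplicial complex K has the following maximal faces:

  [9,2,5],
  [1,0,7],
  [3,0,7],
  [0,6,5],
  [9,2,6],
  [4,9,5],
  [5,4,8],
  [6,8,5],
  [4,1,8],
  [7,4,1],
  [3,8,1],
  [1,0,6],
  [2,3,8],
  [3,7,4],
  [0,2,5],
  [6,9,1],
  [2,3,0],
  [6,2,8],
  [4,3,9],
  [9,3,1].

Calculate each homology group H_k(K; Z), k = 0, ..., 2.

H_0 ≅ Z,  H_1 ≅ Z ⊕ Z_2,  H_2 = 0.

Take the total order 0 < 1 < 2 < 3 < 4 < 5 < 6 < 7 < 8 < 9 on the vertex set. Then K (dimension 2) consists of the simplices:

  0-simplices (10): [0], [1], [2], [3], [4], [5], [6], [7], [8], [9]
  1-simplices (30): (30 of them)
  2-simplices (20): (20 of them)

so the chain groups are C_0 ≅ Z^10, C_1 ≅ Z^30, C_2 ≅ Z^20.

∂_1: C_1 → C_0 maps an edge to its endpoints' difference, ∂[p,q] = q − p.
The resulting 10×30 matrix has rank 9, and its Smith normal form has invariant factors (1,1,1,1,1,1,1,1,1).

∂_2: C_2 → C_1 acts by ∂[p,q,r] = [q,r] − [p,r] + [p,q]. For instance
  ∂[1,4,7] = [4,7] − [1,7] + [1,4],
  ∂[0,1,6] = [1,6] − [0,6] + [0,1].
As a 30×20 matrix over Z this has rank 20, with invariant factors (1,1,1,1,1,1,1,1,1,1,1,1,1,1,1,1,1,1,1,2).

Reading off H_k = ker ∂_k / im ∂_{k+1}:

  H_0: rank C_0 − rank ∂_1 = 10 − 9 = 1, and the invariant factors of ∂_1 are all 1, so H_0 = Z.
  H_1: rank ker ∂_1 − rank ∂_2 = (30 − 9) − 20 = 1, and ∂_2 has invariant factor 2 > 1, so H_1 = Z ⊕ Z_2.
  H_2: rank ker ∂_2 − rank ∂_3 = (20 − 20) − 0 = 0, and there is no ∂_3, so H_2 = 0.

As a check, the Euler characteristic is 10 − 30 + 20 = 0, which agrees with 1 − 1 + 0 = 0.
(K is a triangulation of the Klein bottle.)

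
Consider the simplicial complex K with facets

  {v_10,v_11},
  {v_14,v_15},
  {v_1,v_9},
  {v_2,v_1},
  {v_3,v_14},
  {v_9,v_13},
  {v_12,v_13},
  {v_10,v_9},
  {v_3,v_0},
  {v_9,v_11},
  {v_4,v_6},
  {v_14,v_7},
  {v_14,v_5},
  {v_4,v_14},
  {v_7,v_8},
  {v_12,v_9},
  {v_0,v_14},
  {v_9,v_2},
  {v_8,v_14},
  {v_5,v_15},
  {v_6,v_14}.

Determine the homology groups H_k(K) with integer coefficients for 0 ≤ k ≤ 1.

K has 16 vertices, 21 edges.
rank ∂_0 = 0, rank ∂_1 = 14 ⇒ b_0 = 16 − 0 − 14 = 2; all invariant factors of ∂_1 are 1 so no torsion. So H_0 = Z^2.
rank ∂_1 = 14, rank ∂_2 = 0 ⇒ b_1 = 21 − 14 − 0 = 7. So H_1 = Z^7.

H_0 = Z^2,  H_1 = Z^7.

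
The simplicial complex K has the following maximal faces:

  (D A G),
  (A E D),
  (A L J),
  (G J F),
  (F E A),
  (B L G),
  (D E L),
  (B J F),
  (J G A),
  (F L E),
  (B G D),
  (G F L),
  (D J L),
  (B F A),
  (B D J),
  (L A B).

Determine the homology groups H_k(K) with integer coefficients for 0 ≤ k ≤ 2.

Fix the vertex order A < B < D < E < F < G < J < L and write every simplex with vertices in increasing order. Then dim K = 2 and the simplices of K are:

  0-simplices (8): A, B, D, E, F, G, J, L
  1-simplices (24): AB, AD, AE, AF, AG, AJ, AL, BD, BF, BG, BJ, BL, DE, DG, DJ, DL, EF, EL, FG, FJ, FL, GJ, GL, JL
  2-simplices (16): ABF, ABL, ADE, ADG, AEF, AGJ, AJL, BDG, BDJ, BFJ, BGL, DEL, DJL, EFL, FGJ, FGL

so the chain groups are C_0 ≅ Z^8, C_1 ≅ Z^24, C_2 ≅ Z^16.

The boundary map ∂_1: C_1 → C_0 maps an edge to its endpoints' difference, ∂[p,q] = q − p.
The resulting 8×24 matrix has rank 7, and its Smith normal form has invariant factors (1,1,1,1,1,1,1).

Boundary ∂_2: C_2 → C_1 maps a triangle to the signed sum of its edges. For instance
  ∂ADE = DE − AE + AD,
  ∂AGJ = GJ − AJ + AG.
As a 24×16 matrix over Z this has rank 15, with invariant factors (1,1,1,1,1,1,1,1,1,1,1,1,1,1,1).

Now H_k = ker ∂_k / im ∂_{k+1}, so:

  H_0: rank C_0 − rank ∂_1 = 8 − 7 = 1, and the invariant factors of ∂_1 are all 1, so H_0 ≅ Z.
  H_1: rank ker ∂_1 − rank ∂_2 = (24 − 7) − 15 = 2, and the invariant factors of ∂_2 are all 1, so H_1 ≅ Z^2.
  H_2: rank ker ∂_2 − rank ∂_3 = (16 − 15) − 0 = 1, and there is no ∂_3, so H_2 ≅ Z.

As a check, the Euler characteristic is 8 − 24 + 16 = 0, which agrees with 1 − 2 + 1 = 0.

H_0 ≅ Z,  H_1 ≅ Z^2,  H_2 ≅ Z.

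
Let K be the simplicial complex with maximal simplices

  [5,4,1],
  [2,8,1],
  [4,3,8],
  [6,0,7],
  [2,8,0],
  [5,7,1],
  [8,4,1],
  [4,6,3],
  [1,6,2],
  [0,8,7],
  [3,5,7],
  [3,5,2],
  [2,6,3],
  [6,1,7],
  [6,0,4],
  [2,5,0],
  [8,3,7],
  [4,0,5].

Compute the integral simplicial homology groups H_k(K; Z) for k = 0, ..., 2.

H_0 ≅ Z,  H_1 ≅ Z^2,  H_2 ≅ Z.

Take the total order 0 < 1 < 2 < 3 < 4 < 5 < 6 < 7 < 8 on the vertex set. Then K (dimension 2) consists of the simplices:

  0-simplices (9): [0], [1], [2], [3], [4], [5], [6], [7], [8]
  1-simplices (27): (27 of them)
  2-simplices (18): [0,2,5], [0,2,8], [0,4,5], [0,4,6], [0,6,7], [0,7,8], [1,2,6], [1,2,8], [1,4,5], [1,4,8], [1,5,7], [1,6,7], [2,3,5], [2,3,6], [3,4,6], [3,4,8], [3,5,7], [3,7,8]

giving chain groups C_0 ≅ Z^9, C_1 ≅ Z^27, C_2 ≅ Z^18.

The boundary map ∂_1: C_1 → C_0 maps an edge to its endpoints' difference, ∂[p,q] = q − p.
The resulting 9×27 matrix has rank 8, and its Smith normal form has invariant factors (1,1,1,1,1,1,1,1).

Boundary ∂_2: C_2 → C_1 acts by ∂[p,q,r] = [q,r] − [p,r] + [p,q]. For instance
  ∂[0,2,8] = [2,8] − [0,8] + [0,2],
  ∂[2,3,6] = [3,6] − [2,6] + [2,3].
This gives a 27×18 integer matrix of rank 17; reducing to Smith normal form yields diagonal entries (1,1,1,1,1,1,1,1,1,1,1,1,1,1,1,1,1).

Now H_k = ker ∂_k / im ∂_{k+1}, so:

  H_0: rank C_0 − rank ∂_1 = 9 − 8 = 1, and the invariant factors of ∂_1 are all 1, so H_0 = Z.
  H_1: rank ker ∂_1 − rank ∂_2 = (27 − 8) − 17 = 2, and the invariant factors of ∂_2 are all 1, so H_1 = Z^2.
  H_2: rank ker ∂_2 − rank ∂_3 = (18 − 17) − 0 = 1, and there is no ∂_3, so H_2 = Z.

(K is a triangulation of the torus T^2.)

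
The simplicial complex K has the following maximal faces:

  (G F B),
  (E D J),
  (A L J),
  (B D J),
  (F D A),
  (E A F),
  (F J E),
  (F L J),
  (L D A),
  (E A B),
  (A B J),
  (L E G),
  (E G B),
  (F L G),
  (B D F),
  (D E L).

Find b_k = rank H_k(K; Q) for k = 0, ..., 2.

b_0 = 1, b_1 = 2, b_2 = 1.

Take the total order A < B < D < E < F < G < J < L on the vertex set. Then K (dimension 2) consists of the simplices:

  0-simplices (8): A, B, D, E, F, G, J, L
  1-simplices (24): AB, AD, AE, AF, AJ, AL, BD, BE, BF, BG, BJ, DE, DF, DJ, DL, EF, EG, EJ, EL, FG, FJ, FL, GL, JL
  2-simplices (16): ABE, ABJ, ADF, ADL, AEF, AJL, BDF, BDJ, BEG, BFG, DEJ, DEL, EFJ, EGL, FGL, FJL

giving chain groups C_0 ≅ Z^8, C_1 ≅ Z^24, C_2 ≅ Z^16.

Boundary ∂_1: C_1 → C_0 maps an edge to its endpoints' difference, ∂[p,q] = q − p.
This gives a 8×24 integer matrix of rank 7; reducing to Smith normal form yields diagonal entries (1,1,1,1,1,1,1).

Boundary ∂_2: C_2 → C_1 sends each 2-simplex [p,q,r] to [q,r] − [p,r] + [p,q]. For instance
  ∂BDF = DF − BF + BD,
  ∂FJL = JL − FL + FJ.
The 24×16 boundary matrix has rank 15 and Smith normal form diag(1,1,1,1,1,1,1,1,1,1,1,1,1,1,1).

Reading off H_k = ker ∂_k / im ∂_{k+1}:

  H_0: rank C_0 − rank ∂_1 = 8 − 7 = 1, and the invariant factors of ∂_1 are all 1, so H_0 = Z.
  H_1: rank ker ∂_1 − rank ∂_2 = (24 − 7) − 15 = 2, and the invariant factors of ∂_2 are all 1, so H_1 = Z^2.
  H_2: rank ker ∂_2 − rank ∂_3 = (16 − 15) − 0 = 1, and there is no ∂_3, so H_2 = Z.

As a check, the Euler characteristic is 8 − 24 + 16 = 0, which agrees with 1 − 2 + 1 = 0.
(K is a triangulation of the torus T^2.)

Hence the Betti numbers are b_0 = 1, b_1 = 2, b_2 = 1.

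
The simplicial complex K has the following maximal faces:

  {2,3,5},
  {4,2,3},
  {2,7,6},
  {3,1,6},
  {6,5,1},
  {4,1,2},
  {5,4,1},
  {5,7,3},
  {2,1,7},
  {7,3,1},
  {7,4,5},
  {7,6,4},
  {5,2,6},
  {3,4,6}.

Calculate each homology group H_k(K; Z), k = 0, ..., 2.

H_0 ≅ Z,  H_1 ≅ Z^2,  H_2 ≅ Z.

Take the total order 1 < 2 < 3 < 4 < 5 < 6 < 7 on the vertex set. Then K (dimension 2) consists of the simplices:

  0-simplices (7): [1], [2], [3], [4], [5], [6], [7]
  1-simplices (21): [1,2], [1,3], [1,4], [1,5], [1,6], [1,7], [2,3], [2,4], [2,5], [2,6], [2,7], [3,4], [3,5], [3,6], [3,7], [4,5], [4,6], [4,7], [5,6], [5,7], [6,7]
  2-simplices (14): [1,2,4], [1,2,7], [1,3,6], [1,3,7], [1,4,5], [1,5,6], [2,3,4], [2,3,5], [2,5,6], [2,6,7], [3,4,6], [3,5,7], [4,5,7], [4,6,7]

giving chain groups C_0 ≅ Z^7, C_1 ≅ Z^21, C_2 ≅ Z^14.

The boundary map ∂_1: C_1 → C_0 sends each edge [p,q] (with p < q) to q − p.
The 7×21 boundary matrix has rank 6 and Smith normal form diag(1,1,1,1,1,1).

The boundary map ∂_2: C_2 → C_1 sends each 2-simplex [p,q,r] to [q,r] − [p,r] + [p,q]. For instance
  ∂[4,5,7] = [5,7] − [4,7] + [4,5],
  ∂[1,3,7] = [3,7] − [1,7] + [1,3].
The 21×14 boundary matrix has rank 13 and Smith normal form diag(1,1,1,1,1,1,1,1,1,1,1,1,1).

From H_k ≅ ker(∂_k) / im(∂_{k+1}) we obtain:

  H_0: rank C_0 − rank ∂_1 = 7 − 6 = 1, and the invariant factors of ∂_1 are all 1, so H_0 = Z.
  H_1: rank ker ∂_1 − rank ∂_2 = (21 − 6) − 13 = 2, and the invariant factors of ∂_2 are all 1, so H_1 = Z^2.
  H_2: rank ker ∂_2 − rank ∂_3 = (14 − 13) − 0 = 1, and there is no ∂_3, so H_2 = Z.

As a check, the Euler characteristic is 7 − 21 + 14 = 0, which agrees with 1 − 2 + 1 = 0.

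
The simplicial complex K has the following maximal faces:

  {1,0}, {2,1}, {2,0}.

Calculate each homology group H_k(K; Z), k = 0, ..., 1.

Order the vertices as 0 < 1 < 2. Listing each simplex with vertices in this order, K has dimension 1 with simplices:

  0-simplices (3): [0], [1], [2]
  1-simplices (3): [0,1], [0,2], [1,2]

Hence C_0 ≅ Z^3, C_1 ≅ Z^3.

The boundary map ∂_1: C_1 → C_0 maps an edge to its endpoints' difference, ∂[p,q] = q − p.
The 3×3 boundary matrix has rank 2 and Smith normal form diag(1,1).

Computing H_k = (kernel of ∂_k) / (image of ∂_{k+1}):

  H_0: rank C_0 − rank ∂_1 = 3 − 2 = 1, and the invariant factors of ∂_1 are all 1, so H_0 ≅ Z.
  H_1: rank ker ∂_1 − rank ∂_2 = (3 − 2) − 0 = 1, and there is no ∂_2, so H_1 ≅ Z.

H_0 = Z,  H_1 = Z.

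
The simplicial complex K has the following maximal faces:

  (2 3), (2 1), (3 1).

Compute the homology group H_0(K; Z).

Fix the vertex order 1 < 2 < 3 and write every simplex with vertices in increasing order. Then dim K = 1 and the simplices of K are:

  0-simplices (3): [1], [2], [3]
  1-simplices (3): [1,2], [1,3], [2,3]

so the chain groups are C_0 ≅ Z^3, C_1 ≅ Z^3.

∂_1: C_1 → C_0 is given by ∂[p,q] = [q] − [p]. For instance
  ∂[2,3] = [3] − [2].
The 3×3 boundary matrix has rank 2 and Smith normal form diag(1,1).

Now H_k = ker ∂_k / im ∂_{k+1}, so:

  H_0: rank C_0 − rank ∂_1 = 3 − 2 = 1, and the invariant factors of ∂_1 are all 1, so H_0 ≅ Z.

(K is a triangulation of the circle S^1.)

H_0 ≅ Z.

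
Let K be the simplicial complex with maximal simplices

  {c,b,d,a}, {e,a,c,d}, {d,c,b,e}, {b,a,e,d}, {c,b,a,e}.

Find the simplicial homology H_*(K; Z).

H_0 ≅ Z,  H_1 = 0,  H_2 = 0,  H_3 ≅ Z.

Fix the vertex order a < b < c < d < e and write every simplex with vertices in increasing order. Then dim K = 3 and the simplices of K are:

  0-simplices (5): a, b, c, d, e
  1-simplices (10): ab, ac, ad, ae, bc, bd, be, cd, ce, de
  2-simplices (10): abc, abd, abe, acd, ace, ade, bcd, bce, bde, cde
  3-simplices (5): abcd, abce, abde, acde, bcde

Hence C_0 ≅ Z^5, C_1 ≅ Z^10, C_2 ≅ Z^10, C_3 ≅ Z^5.

Boundary ∂_1: C_1 → C_0 maps an edge to its endpoints' difference, ∂[p,q] = q − p. For instance
  ∂ad = d − a.
The 5×10 boundary matrix has rank 4 and Smith normal form diag(1,1,1,1).

Boundary ∂_2: C_2 → C_1 acts by ∂[p,q,r] = [q,r] − [p,r] + [p,q]. For instance
  ∂abd = bd − ad + ab,
  ∂abe = be − ae + ab.
As a 10×10 matrix over Z this has rank 6, with invariant factors (1,1,1,1,1,1).

Boundary ∂_3: C_3 → C_2 sends each 3-simplex σ to the alternating sum Σ_i (−1)^i (σ with its i-th vertex removed). For instance
  ∂abde = bde − ade + abe − abd,
  ∂bcde = cde − bde + bce − bcd.
The resulting 10×5 matrix has rank 4, and its Smith normal form has invariant factors (1,1,1,1).

Computing H_k = (kernel of ∂_k) / (image of ∂_{k+1}):

  H_0: rank C_0 − rank ∂_1 = 5 − 4 = 1, and the invariant factors of ∂_1 are all 1, so H_0 ≅ Z.
  H_1: rank ker ∂_1 − rank ∂_2 = (10 − 4) − 6 = 0, and the invariant factors of ∂_2 are all 1, so H_1 ≅ 0.
  H_2: rank ker ∂_2 − rank ∂_3 = (10 − 6) − 4 = 0, and the invariant factors of ∂_3 are all 1, so H_2 ≅ 0.
  H_3: rank ker ∂_3 − rank ∂_4 = (5 − 4) − 0 = 1, and there is no ∂_4, so H_3 ≅ Z.

As a check, the Euler characteristic is 5 − 10 + 10 − 5 = 0, which agrees with 1 − 0 + 0 − 1 = 0.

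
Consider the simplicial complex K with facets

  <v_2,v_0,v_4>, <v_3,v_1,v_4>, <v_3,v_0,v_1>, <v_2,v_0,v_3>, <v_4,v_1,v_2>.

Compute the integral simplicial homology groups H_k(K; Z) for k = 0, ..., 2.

K has 5 vertices, 10 edges, 5 triangles.
rank ∂_0 = 0, rank ∂_1 = 4 ⇒ b_0 = 5 − 0 − 4 = 1; all invariant factors of ∂_1 are 1 so no torsion. So H_0 = Z.
rank ∂_1 = 4, rank ∂_2 = 5 ⇒ b_1 = 10 − 4 − 5 = 1; all invariant factors of ∂_2 are 1 so no torsion. So H_1 = Z.
rank ∂_2 = 5, rank ∂_3 = 0 ⇒ b_2 = 5 − 5 − 0 = 0. So H_2 = 0.

H_0 ≅ Z,  H_1 ≅ Z,  H_2 = 0.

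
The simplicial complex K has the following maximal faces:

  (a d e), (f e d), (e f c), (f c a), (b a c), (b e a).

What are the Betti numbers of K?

b_0 = 1, b_1 = 1, b_2 = 0.

Take the total order a < b < c < d < e < f on the vertex set. Then K (dimension 2) consists of the simplices:

  0-simplices (6): a, b, c, d, e, f
  1-simplices (12): ab, ac, ad, ae, af, bc, be, ce, cf, de, df, ef
  2-simplices (6): abc, abe, acf, ade, cef, def

Hence C_0 ≅ Z^6, C_1 ≅ Z^12, C_2 ≅ Z^6.

Boundary ∂_1: C_1 → C_0 is given by ∂[p,q] = [q] − [p]. For instance
  ∂cf = f − c.
The 6×12 boundary matrix has rank 5 and Smith normal form diag(1,1,1,1,1).

∂_2: C_2 → C_1 sends each 2-simplex [p,q,r] to [q,r] − [p,r] + [p,q]. For instance
  ∂abe = be − ae + ab,
  ∂def = ef − df + de.
The resulting 12×6 matrix has rank 6, and its Smith normal form has invariant factors (1,1,1,1,1,1).

Computing H_k = (kernel of ∂_k) / (image of ∂_{k+1}):

  H_0: rank C_0 − rank ∂_1 = 6 − 5 = 1, and the invariant factors of ∂_1 are all 1, so H_0 = Z.
  H_1: rank ker ∂_1 − rank ∂_2 = (12 − 5) − 6 = 1, and the invariant factors of ∂_2 are all 1, so H_1 = Z.
  H_2: rank ker ∂_2 − rank ∂_3 = (6 − 6) − 0 = 0, and there is no ∂_3, so H_2 = 0.

(K is a triangulation of the cylinder S^1 x I.)

Hence the Betti numbers are b_0 = 1, b_1 = 1, b_2 = 0.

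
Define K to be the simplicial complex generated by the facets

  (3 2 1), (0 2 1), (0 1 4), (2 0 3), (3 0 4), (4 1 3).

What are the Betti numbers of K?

Take the total order 0 < 1 < 2 < 3 < 4 on the vertex set. Then K (dimension 2) consists of the simplices:

  0-simplices (5): [0], [1], [2], [3], [4]
  1-simplices (9): [0,1], [0,2], [0,3], [0,4], [1,2], [1,3], [1,4], [2,3], [3,4]
  2-simplices (6): [0,1,2], [0,1,4], [0,2,3], [0,3,4], [1,2,3], [1,3,4]

so the chain groups are C_0 ≅ Z^5, C_1 ≅ Z^9, C_2 ≅ Z^6.

The boundary map ∂_1: C_1 → C_0 sends each edge [p,q] (with p < q) to q − p.
The 5×9 boundary matrix has rank 4 and Smith normal form diag(1,1,1,1).

∂_2: C_2 → C_1 sends each 2-simplex [p,q,r] to [q,r] − [p,r] + [p,q]. For instance
  ∂[1,2,3] = [2,3] − [1,3] + [1,2],
  ∂[1,3,4] = [3,4] − [1,4] + [1,3].
This gives a 9×6 integer matrix of rank 5; reducing to Smith normal form yields diagonal entries (1,1,1,1,1).

Now H_k = ker ∂_k / im ∂_{k+1}, so:

  H_0: rank C_0 − rank ∂_1 = 5 − 4 = 1, and the invariant factors of ∂_1 are all 1, so H_0 = Z.
  H_1: rank ker ∂_1 − rank ∂_2 = (9 − 4) − 5 = 0, and the invariant factors of ∂_2 are all 1, so H_1 = 0.
  H_2: rank ker ∂_2 − rank ∂_3 = (6 − 5) − 0 = 1, and there is no ∂_3, so H_2 = Z.

Hence the Betti numbers are b_0 = 1, b_1 = 0, b_2 = 1.

b_0 = 1, b_1 = 0, b_2 = 1.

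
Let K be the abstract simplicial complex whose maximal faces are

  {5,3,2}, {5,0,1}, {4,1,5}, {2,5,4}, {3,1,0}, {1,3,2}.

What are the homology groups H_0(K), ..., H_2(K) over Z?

H_0 ≅ Z,  H_1 ≅ Z,  H_2 = 0.

Fix the vertex order 0 < 1 < 2 < 3 < 4 < 5 and write every simplex with vertices in increasing order. Then dim K = 2 and the simplices of K are:

  0-simplices (6): [0], [1], [2], [3], [4], [5]
  1-simplices (12): [0,1], [0,3], [0,5], [1,2], [1,3], [1,4], [1,5], [2,3], [2,4], [2,5], [3,5], [4,5]
  2-simplices (6): [0,1,3], [0,1,5], [1,2,3], [1,4,5], [2,3,5], [2,4,5]

so the chain groups are C_0 ≅ Z^6, C_1 ≅ Z^12, C_2 ≅ Z^6.

∂_1: C_1 → C_0 maps an edge to its endpoints' difference, ∂[p,q] = q − p. For instance
  ∂[1,4] = [4] − [1].
As a 6×12 matrix over Z this has rank 5, with invariant factors (1,1,1,1,1).

The boundary map ∂_2: C_2 → C_1 maps a triangle to the signed sum of its edges. For instance
  ∂[1,4,5] = [4,5] − [1,5] + [1,4],
  ∂[1,2,3] = [2,3] − [1,3] + [1,2].
This gives a 12×6 integer matrix of rank 6; reducing to Smith normal form yields diagonal entries (1,1,1,1,1,1).

From H_k ≅ ker(∂_k) / im(∂_{k+1}) we obtain:

  H_0: rank C_0 − rank ∂_1 = 6 − 5 = 1, and the invariant factors of ∂_1 are all 1, so H_0 ≅ Z.
  H_1: rank ker ∂_1 − rank ∂_2 = (12 − 5) − 6 = 1, and the invariant factors of ∂_2 are all 1, so H_1 ≅ Z.
  H_2: rank ker ∂_2 − rank ∂_3 = (6 − 6) − 0 = 0, and there is no ∂_3, so H_2 ≅ 0.

As a check, the Euler characteristic is 6 − 12 + 6 = 0, which agrees with 1 − 1 + 0 = 0.
(K is a triangulation of the cylinder S^1 x I.)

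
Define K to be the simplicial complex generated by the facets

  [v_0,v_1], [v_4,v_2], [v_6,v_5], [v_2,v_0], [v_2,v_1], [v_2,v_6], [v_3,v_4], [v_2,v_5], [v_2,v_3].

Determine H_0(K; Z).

Take the total order v_0 < v_1 < v_2 < v_3 < v_4 < v_5 < v_6 on the vertex set. Then K (dimension 1) consists of the simplices:

  0-simplices (7): [v_0], [v_1], [v_2], [v_3], [v_4], [v_5], [v_6]
  1-simplices (9): [v_0,v_1], [v_0,v_2], [v_1,v_2], [v_2,v_3], [v_2,v_4], [v_2,v_5], [v_2,v_6], [v_3,v_4], [v_5,v_6]

giving chain groups C_0 ≅ Z^7, C_1 ≅ Z^9.

The boundary map ∂_1: C_1 → C_0 sends each edge [p,q] (with p < q) to q − p.
As a 7×9 matrix over Z this has rank 6, with invariant factors (1,1,1,1,1,1).

Reading off H_k = ker ∂_k / im ∂_{k+1}:

  H_0: rank C_0 − rank ∂_1 = 7 − 6 = 1, and the invariant factors of ∂_1 are all 1, so H_0 ≅ Z.

(K is a triangulation of a wedge of 3 circles.)

H_0 = Z.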